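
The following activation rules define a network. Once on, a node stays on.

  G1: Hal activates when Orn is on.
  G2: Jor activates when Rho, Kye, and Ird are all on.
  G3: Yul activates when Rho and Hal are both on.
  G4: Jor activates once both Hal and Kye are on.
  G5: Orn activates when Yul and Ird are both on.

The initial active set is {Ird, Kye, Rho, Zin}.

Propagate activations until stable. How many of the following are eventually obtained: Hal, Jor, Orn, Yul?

Rho, Kye, and Ird are on, so Jor activates (G2).
Hal would need Orn (G1), but Orn never turns on.
Jor: reached.
Orn would need Yul and Ird (G5), but Yul never turns on.
Yul would need Rho and Hal (G3), but Hal never turns on.
Reached: Jor — 1 of the 4.

1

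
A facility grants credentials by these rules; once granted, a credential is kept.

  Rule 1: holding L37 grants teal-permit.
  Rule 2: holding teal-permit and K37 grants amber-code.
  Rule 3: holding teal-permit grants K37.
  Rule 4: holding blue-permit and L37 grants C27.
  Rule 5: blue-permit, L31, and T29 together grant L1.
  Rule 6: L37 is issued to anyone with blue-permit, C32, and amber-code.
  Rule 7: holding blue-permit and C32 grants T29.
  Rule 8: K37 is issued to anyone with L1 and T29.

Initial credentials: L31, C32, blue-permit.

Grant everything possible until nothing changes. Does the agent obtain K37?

Holding blue-permit and C32 grants T29 (Rule 7).
Holding blue-permit, L31, and T29 grants L1 (Rule 5).
Holding L1 and T29 grants K37 (Rule 8).

Yes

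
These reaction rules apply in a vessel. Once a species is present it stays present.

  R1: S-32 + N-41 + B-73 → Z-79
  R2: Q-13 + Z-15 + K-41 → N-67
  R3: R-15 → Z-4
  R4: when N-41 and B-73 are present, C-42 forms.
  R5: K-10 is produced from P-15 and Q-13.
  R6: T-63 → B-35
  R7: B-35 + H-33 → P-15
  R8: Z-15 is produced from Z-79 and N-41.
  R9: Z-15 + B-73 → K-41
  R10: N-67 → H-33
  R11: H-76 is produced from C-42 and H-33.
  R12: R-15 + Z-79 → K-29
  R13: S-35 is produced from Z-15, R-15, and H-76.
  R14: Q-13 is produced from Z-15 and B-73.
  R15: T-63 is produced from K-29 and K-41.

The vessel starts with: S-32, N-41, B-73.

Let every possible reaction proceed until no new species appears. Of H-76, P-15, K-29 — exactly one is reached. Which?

H-76

N-41 and B-73 present → C-42 forms (R4).
S-32, N-41, and B-73 present → Z-79 forms (R1).
Z-79 and N-41 present → Z-15 forms (R8).
Z-15 and B-73 present → Q-13 forms (R14).
Z-15 and B-73 present → K-41 forms (R9).
Q-13, Z-15, and K-41 present → N-67 forms (R2).
N-67 present → H-33 forms (R10).
C-42 and H-33 present → H-76 forms (R11).
K-29 would need R-15 and Z-79 (R12), but R-15 never forms. P-15 would need B-35 and H-33 (R7), but B-35 never forms.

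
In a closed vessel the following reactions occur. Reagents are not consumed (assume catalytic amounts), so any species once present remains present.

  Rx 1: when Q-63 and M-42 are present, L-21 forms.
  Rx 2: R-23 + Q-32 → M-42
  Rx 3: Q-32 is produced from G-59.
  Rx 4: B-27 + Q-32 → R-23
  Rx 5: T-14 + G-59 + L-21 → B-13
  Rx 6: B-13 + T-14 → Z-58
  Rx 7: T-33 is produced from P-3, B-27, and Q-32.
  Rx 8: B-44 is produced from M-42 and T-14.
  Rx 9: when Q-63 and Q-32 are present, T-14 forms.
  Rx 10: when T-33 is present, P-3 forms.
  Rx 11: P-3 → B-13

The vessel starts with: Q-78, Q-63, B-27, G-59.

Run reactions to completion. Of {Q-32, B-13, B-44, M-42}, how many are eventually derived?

G-59 present → Q-32 forms (Rx 3).
Q-63 and Q-32 present → T-14 forms (Rx 9).
B-27 and Q-32 present → R-23 forms (Rx 4).
R-23 and Q-32 present → M-42 forms (Rx 2).
M-42 and T-14 present → B-44 forms (Rx 8).
Q-63 and M-42 present → L-21 forms (Rx 1).
T-14, G-59, and L-21 present → B-13 forms (Rx 5).
Q-32: reached.
B-13: reached.
B-44: reached.
M-42: reached.
All 4 are reached.

4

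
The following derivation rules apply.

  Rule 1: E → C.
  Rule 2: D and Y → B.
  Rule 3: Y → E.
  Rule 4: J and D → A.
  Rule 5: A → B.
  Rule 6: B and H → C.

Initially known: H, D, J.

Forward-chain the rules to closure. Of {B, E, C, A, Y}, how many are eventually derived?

From J and D, Rule 4 gives A.
From A, Rule 5 gives B.
B and H hold, so C follows (Rule 6).
B: reached.
E would need Y (Rule 3), but Y is never established.
C: reached.
A: reached.
No rule produces Y, and it is not given.
Reached: B, C, and A — 3 of the 5.

3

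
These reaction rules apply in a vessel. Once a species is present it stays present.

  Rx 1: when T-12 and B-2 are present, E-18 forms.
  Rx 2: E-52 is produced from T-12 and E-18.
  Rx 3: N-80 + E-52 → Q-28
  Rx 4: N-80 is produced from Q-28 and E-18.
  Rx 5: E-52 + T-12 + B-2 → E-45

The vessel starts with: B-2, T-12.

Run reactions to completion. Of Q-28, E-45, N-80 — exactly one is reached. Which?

T-12 and B-2 present → E-18 forms (Rx 1).
T-12 and E-18 present → E-52 forms (Rx 2).
E-52, T-12, and B-2 present → E-45 forms (Rx 5).
N-80 would need Q-28 and E-18 (Rx 4), but Q-28 never forms. Q-28 would need N-80 and E-52 (Rx 3), but N-80 never forms.

E-45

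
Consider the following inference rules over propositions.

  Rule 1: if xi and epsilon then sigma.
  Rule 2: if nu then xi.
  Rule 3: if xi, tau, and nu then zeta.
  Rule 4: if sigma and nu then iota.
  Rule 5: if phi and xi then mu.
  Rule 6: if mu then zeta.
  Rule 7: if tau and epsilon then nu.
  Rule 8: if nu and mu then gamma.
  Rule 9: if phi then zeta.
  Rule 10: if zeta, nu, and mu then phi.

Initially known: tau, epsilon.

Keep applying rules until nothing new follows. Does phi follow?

No

phi would need zeta, nu, and mu (Rule 10), but mu is never established.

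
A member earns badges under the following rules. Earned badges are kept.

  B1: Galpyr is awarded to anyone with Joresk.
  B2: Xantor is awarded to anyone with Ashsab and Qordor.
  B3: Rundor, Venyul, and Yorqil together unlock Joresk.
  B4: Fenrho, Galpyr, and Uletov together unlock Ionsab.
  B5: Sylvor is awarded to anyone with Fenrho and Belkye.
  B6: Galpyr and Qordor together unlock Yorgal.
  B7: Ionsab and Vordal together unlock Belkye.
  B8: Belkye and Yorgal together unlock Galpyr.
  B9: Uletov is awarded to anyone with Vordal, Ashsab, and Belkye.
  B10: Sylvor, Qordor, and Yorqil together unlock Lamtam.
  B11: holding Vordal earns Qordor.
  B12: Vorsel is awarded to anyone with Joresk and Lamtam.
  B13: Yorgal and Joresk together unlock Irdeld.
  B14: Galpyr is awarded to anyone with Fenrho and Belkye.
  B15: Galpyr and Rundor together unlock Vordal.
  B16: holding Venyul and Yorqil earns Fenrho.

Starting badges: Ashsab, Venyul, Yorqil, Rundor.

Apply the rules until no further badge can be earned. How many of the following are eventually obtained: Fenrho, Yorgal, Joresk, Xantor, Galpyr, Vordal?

With Venyul and Yorqil, Fenrho is earned (B16).
With Rundor, Venyul, and Yorqil, Joresk is earned (B3).
With Joresk, Galpyr is earned (B1).
With Galpyr and Rundor, Vordal is earned (B15).
With Vordal, Qordor is earned (B11).
With Galpyr and Qordor, Yorgal is earned (B6).
With Ashsab and Qordor, Xantor is earned (B2).
Fenrho: reached.
Yorgal: reached.
Joresk: reached.
Xantor: reached.
Galpyr: reached.
Vordal: reached.
All 6 are reached.

6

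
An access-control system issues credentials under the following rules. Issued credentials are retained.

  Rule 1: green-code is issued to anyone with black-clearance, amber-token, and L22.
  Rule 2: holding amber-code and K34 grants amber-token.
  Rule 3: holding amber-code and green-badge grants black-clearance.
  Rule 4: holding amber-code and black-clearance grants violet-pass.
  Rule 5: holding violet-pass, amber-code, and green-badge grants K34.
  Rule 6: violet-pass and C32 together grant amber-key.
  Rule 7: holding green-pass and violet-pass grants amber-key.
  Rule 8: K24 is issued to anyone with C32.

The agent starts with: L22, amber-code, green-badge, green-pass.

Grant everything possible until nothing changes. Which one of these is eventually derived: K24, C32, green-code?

Holding amber-code and green-badge grants black-clearance (Rule 3).
Holding amber-code and black-clearance grants violet-pass (Rule 4).
Holding violet-pass, amber-code, and green-badge grants K34 (Rule 5).
Holding amber-code and K34 grants amber-token (Rule 2).
Holding black-clearance, amber-token, and L22 grants green-code (Rule 1).
K24 would need C32 (Rule 8), but C32 is never granted. No rule produces C32, and it is not given.

green-code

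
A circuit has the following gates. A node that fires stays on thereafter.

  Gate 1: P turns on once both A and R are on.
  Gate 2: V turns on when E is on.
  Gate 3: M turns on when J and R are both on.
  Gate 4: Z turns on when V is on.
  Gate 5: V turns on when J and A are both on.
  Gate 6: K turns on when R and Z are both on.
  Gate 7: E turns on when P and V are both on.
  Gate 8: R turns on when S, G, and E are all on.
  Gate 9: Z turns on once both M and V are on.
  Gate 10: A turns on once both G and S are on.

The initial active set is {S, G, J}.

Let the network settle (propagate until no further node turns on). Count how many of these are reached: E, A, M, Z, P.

Gate 10: G and S on → A on.
J and A are on, so V turns on (Gate 5).
Gate 4: V on → Z on.
E would need P and V (Gate 7), but P never turns on.
A: reached.
M would need J and R (Gate 3), but R never turns on.
Z: reached.
P would need A and R (Gate 1), but R never turns on.
Reached: A and Z — 2 of the 5.

2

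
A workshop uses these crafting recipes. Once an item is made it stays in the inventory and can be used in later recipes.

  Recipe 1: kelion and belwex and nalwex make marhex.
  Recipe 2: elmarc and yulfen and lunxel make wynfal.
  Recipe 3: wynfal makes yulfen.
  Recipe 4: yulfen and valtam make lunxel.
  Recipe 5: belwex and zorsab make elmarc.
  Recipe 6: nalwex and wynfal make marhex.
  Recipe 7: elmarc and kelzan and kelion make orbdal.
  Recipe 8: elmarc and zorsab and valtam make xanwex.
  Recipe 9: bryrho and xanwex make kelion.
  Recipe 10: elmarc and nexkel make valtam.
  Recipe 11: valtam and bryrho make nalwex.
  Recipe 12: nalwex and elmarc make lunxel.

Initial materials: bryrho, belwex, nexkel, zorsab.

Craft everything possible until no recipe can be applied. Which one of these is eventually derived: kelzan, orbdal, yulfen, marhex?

marhex

Using Recipe 5, belwex and zorsab make elmarc.
Using Recipe 10, elmarc and nexkel make valtam.
Using Recipe 11, valtam and bryrho make nalwex.
Using Recipe 8, elmarc, zorsab, and valtam make xanwex.
bryrho and xanwex → kelion (Recipe 9).
kelion and belwex and nalwex → marhex (Recipe 1).
yulfen would need wynfal (Recipe 3), but wynfal is never obtained. orbdal would need elmarc, kelzan, and kelion (Recipe 7), but kelzan is never obtained. No rule produces kelzan, and it is not given.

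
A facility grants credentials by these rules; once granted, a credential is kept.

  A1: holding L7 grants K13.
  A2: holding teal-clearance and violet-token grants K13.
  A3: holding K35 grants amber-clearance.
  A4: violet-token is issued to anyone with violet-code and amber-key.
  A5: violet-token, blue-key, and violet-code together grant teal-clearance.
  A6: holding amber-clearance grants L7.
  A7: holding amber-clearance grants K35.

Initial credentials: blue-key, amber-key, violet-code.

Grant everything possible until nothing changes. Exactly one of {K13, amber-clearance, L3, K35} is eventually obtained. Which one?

K13

Holding violet-code and amber-key grants violet-token (A4).
Holding violet-token, blue-key, and violet-code grants teal-clearance (A5).
Holding teal-clearance and violet-token grants K13 (A2).
K35 would need amber-clearance (A7), but amber-clearance is never granted. amber-clearance would need K35 (A3), but K35 is never granted. No rule produces L3, and it is not given.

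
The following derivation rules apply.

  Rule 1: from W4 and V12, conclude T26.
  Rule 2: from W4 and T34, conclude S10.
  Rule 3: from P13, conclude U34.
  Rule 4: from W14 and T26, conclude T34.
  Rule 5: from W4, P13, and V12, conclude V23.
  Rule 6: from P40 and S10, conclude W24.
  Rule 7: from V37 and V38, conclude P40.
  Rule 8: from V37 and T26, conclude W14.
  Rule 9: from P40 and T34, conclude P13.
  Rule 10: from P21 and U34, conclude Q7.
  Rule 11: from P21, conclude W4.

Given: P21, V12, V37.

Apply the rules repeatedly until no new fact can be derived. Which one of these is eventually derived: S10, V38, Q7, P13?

S10

P21 holds, so W4 follows (Rule 11).
W4 and V12 hold, so T26 follows (Rule 1).
From V37 and T26, Rule 8 gives W14.
W14 and T26 hold, so T34 follows (Rule 4).
From W4 and T34, Rule 2 gives S10.
No rule produces V38, and it is not given. P13 would need P40 and T34 (Rule 9), but P40 is never established. Q7 would need P21 and U34 (Rule 10), but U34 is never established.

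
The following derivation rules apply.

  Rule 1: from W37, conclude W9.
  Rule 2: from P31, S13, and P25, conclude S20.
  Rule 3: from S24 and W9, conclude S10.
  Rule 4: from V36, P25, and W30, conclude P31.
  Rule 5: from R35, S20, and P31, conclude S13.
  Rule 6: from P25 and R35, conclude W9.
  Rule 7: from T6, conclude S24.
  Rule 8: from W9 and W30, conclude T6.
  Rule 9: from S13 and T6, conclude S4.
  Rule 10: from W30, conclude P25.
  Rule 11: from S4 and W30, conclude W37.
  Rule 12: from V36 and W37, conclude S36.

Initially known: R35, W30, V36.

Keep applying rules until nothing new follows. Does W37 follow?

No

W37 would need S4 and W30 (Rule 11), but S4 is never established.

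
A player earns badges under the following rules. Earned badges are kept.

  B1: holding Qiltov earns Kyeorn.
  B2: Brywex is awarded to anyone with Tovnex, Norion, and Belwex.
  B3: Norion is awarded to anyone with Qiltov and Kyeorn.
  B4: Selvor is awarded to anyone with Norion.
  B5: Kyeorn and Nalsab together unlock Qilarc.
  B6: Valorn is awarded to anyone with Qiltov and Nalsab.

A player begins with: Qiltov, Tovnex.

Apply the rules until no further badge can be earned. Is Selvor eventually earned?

With Qiltov, Kyeorn is earned (B1).
With Qiltov and Kyeorn, Norion is earned (B3).
With Norion, Selvor is earned (B4).

Yes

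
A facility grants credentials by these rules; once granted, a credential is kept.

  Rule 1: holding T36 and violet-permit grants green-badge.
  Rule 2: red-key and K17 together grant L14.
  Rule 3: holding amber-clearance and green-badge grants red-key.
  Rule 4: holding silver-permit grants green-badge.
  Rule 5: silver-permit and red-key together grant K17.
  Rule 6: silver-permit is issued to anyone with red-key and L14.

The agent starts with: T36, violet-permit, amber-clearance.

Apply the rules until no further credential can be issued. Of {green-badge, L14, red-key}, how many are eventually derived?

2

Holding T36 and violet-permit grants green-badge (Rule 1).
Holding amber-clearance and green-badge grants red-key (Rule 3).
green-badge: reached.
L14 would need red-key and K17 (Rule 2), but K17 is never granted.
red-key: reached.
Reached: green-badge and red-key — 2 of the 3.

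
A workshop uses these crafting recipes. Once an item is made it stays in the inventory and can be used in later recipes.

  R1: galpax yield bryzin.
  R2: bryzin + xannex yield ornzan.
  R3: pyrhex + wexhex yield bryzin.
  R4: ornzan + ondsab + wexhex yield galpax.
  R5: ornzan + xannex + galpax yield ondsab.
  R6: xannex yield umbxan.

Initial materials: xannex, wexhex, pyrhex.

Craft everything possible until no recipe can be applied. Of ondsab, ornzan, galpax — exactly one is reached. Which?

ornzan

Using R3, pyrhex and wexhex make bryzin.
Using R2, bryzin and xannex make ornzan.
ondsab would need ornzan, xannex, and galpax (R5), but galpax is never obtained. galpax would need ornzan, ondsab, and wexhex (R4), but ondsab is never obtained.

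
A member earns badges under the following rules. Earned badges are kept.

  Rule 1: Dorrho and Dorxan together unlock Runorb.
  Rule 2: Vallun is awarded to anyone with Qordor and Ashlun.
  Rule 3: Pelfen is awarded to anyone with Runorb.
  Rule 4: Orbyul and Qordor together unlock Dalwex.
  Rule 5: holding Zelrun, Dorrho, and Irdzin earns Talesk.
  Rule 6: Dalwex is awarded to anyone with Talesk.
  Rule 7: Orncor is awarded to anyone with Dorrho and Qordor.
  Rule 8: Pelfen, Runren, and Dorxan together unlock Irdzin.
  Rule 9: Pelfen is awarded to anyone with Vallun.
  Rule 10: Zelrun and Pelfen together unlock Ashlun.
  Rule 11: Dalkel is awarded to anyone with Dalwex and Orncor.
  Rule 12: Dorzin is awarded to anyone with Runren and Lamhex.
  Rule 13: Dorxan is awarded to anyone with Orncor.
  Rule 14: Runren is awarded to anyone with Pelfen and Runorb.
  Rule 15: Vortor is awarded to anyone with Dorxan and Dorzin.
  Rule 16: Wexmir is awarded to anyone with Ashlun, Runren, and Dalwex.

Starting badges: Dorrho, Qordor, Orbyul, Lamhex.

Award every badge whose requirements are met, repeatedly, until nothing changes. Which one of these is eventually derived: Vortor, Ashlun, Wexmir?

With Dorrho and Qordor, Orncor is earned (Rule 7).
With Orncor, Dorxan is earned (Rule 13).
With Dorrho and Dorxan, Runorb is earned (Rule 1).
With Runorb, Pelfen is earned (Rule 3).
With Pelfen and Runorb, Runren is earned (Rule 14).
With Runren and Lamhex, Dorzin is earned (Rule 12).
With Dorxan and Dorzin, Vortor is earned (Rule 15).
Wexmir would need Ashlun, Runren, and Dalwex (Rule 16), but Ashlun is never earned. Ashlun would need Zelrun and Pelfen (Rule 10), but Zelrun is never earned.

Vortor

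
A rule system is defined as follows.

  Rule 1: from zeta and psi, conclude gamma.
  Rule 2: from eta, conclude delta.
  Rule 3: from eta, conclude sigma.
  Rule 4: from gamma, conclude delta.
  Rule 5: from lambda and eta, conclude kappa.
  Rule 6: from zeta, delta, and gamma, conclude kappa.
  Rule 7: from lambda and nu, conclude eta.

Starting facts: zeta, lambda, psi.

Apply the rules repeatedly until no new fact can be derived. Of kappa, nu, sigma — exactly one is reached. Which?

kappa

From zeta and psi, Rule 1 gives gamma.
From gamma, Rule 4 gives delta.
zeta, delta, and gamma hold, so kappa follows (Rule 6).
sigma would need eta (Rule 3), but eta is never established. No rule produces nu, and it is not given.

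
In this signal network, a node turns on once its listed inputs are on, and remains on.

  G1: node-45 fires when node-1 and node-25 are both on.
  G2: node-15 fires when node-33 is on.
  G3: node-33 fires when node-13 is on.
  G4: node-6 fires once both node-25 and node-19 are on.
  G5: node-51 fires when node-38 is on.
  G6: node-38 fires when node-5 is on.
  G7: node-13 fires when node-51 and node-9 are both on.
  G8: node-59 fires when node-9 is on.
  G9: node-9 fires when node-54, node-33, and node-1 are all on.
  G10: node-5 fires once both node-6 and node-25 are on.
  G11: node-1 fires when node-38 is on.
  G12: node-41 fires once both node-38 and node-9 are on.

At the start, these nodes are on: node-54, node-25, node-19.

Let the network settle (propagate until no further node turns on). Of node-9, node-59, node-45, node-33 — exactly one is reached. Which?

node-25 and node-19 are on, so node-6 fires (G4).
node-6 and node-25 are on, so node-5 fires (G10).
node-5 is on, so node-38 fires (G6).
node-38 is on, so node-1 fires (G11).
node-1 and node-25 are on, so node-45 fires (G1).
node-59 would need node-9 (G8), but node-9 never turns on. node-33 would need node-13 (G3), but node-13 never turns on. node-9 would need node-54, node-33, and node-1 (G9), but node-33 never turns on.

node-45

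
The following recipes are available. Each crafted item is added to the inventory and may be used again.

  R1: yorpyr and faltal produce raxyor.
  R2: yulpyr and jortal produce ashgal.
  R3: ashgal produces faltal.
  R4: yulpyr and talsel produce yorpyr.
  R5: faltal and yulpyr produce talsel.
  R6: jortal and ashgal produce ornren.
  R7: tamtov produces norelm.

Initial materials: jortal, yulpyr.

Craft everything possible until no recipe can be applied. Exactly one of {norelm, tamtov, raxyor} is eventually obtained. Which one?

yulpyr and jortal → ashgal (R2).
Using R3, ashgal makes faltal.
faltal and yulpyr → talsel (R5).
Using R4, yulpyr and talsel make yorpyr.
Using R1, yorpyr and faltal make raxyor.
No rule produces tamtov, and it is not given. norelm would need tamtov (R7), but tamtov is never obtained.

raxyor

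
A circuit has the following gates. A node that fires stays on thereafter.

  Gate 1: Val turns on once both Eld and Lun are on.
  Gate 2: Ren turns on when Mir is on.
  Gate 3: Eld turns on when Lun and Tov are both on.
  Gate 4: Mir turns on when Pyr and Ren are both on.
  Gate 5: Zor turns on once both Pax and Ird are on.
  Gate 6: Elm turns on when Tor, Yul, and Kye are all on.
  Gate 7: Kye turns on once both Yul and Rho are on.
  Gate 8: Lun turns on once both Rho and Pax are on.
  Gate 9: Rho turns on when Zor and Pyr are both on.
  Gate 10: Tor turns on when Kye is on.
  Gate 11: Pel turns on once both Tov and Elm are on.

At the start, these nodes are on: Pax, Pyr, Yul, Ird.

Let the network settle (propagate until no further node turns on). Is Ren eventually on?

Ren would need Mir (Gate 2), but Mir never turns on.

No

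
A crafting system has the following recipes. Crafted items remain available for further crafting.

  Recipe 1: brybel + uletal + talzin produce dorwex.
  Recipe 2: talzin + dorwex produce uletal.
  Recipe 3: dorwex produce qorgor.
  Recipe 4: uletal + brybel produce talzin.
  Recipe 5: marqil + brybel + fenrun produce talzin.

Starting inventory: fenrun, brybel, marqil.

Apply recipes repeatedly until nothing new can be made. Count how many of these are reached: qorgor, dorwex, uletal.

0

qorgor would need dorwex (Recipe 3), but dorwex is never obtained.
dorwex would need brybel, uletal, and talzin (Recipe 1), but uletal is never obtained.
uletal would need talzin and dorwex (Recipe 2), but dorwex is never obtained.
None of the 3 are reached.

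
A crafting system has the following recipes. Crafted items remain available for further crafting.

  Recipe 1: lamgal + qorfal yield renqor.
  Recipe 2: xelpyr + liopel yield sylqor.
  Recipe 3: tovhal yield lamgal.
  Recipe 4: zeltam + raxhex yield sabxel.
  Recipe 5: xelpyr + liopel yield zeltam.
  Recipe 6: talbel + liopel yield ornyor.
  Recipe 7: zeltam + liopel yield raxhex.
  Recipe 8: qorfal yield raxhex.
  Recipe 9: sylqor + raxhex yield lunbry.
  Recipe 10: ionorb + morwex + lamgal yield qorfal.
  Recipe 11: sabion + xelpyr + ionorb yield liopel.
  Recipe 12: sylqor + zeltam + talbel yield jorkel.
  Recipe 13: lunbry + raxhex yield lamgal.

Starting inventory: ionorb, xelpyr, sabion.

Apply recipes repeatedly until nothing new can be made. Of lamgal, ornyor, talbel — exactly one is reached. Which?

Using Recipe 11, sabion, xelpyr, and ionorb make liopel.
xelpyr + liopel → zeltam (Recipe 5).
xelpyr + liopel → sylqor (Recipe 2).
Using Recipe 7, zeltam and liopel make raxhex.
sylqor + raxhex → lunbry (Recipe 9).
Using Recipe 13, lunbry and raxhex make lamgal.
ornyor would need talbel and liopel (Recipe 6), but talbel is never obtained. No rule produces talbel, and it is not given.

lamgal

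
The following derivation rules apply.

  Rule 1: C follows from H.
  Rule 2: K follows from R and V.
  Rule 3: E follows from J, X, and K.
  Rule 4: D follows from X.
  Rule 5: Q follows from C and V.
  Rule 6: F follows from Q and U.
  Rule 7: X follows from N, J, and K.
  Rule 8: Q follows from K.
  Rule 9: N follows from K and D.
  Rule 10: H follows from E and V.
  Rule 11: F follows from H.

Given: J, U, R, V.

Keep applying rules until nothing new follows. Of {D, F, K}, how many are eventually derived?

From R and V, Rule 2 gives K.
From K, Rule 8 gives Q.
From Q and U, Rule 6 gives F.
D would need X (Rule 4), but X is never established.
F: reached.
K: reached.
Reached: F and K — 2 of the 3.

2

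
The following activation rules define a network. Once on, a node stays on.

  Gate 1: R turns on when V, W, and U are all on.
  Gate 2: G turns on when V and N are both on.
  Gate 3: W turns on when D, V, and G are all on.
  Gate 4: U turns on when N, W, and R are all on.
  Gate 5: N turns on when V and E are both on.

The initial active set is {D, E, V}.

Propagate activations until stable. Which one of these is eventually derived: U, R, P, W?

W

Gate 5: V and E on → N on.
V and N are on, so G turns on (Gate 2).
Gate 3: D, V, and G on → W on.
U would need N, W, and R (Gate 4), but R never turns on. R would need V, W, and U (Gate 1), but U never turns on. No rule produces P, and it is not given.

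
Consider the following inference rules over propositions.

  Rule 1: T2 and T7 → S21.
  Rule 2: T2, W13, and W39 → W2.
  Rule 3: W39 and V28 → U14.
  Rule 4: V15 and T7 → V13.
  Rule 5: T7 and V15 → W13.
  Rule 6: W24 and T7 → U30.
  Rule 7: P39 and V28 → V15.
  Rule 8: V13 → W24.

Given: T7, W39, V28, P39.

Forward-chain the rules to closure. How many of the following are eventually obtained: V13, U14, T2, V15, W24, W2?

From W39 and V28, Rule 3 gives U14.
P39 and V28 hold, so V15 follows (Rule 7).
From V15 and T7, Rule 4 gives V13.
V13 holds, so W24 follows (Rule 8).
V13: reached.
U14: reached.
No rule produces T2, and it is not given.
V15: reached.
W24: reached.
W2 would need T2, W13, and W39 (Rule 2), but T2 is never established.
Reached: V13, U14, V15, and W24 — 4 of the 6.

4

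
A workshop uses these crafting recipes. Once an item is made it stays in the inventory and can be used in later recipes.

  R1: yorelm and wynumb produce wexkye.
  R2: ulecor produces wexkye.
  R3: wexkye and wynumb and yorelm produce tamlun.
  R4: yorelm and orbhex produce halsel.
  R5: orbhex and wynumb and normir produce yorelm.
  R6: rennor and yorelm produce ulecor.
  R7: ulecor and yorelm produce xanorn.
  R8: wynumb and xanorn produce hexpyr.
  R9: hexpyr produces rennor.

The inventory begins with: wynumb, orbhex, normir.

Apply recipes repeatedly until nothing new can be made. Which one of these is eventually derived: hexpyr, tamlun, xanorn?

orbhex and wynumb and normir → yorelm (R5).
Using R1, yorelm and wynumb make wexkye.
wexkye and wynumb and yorelm → tamlun (R3).
xanorn would need ulecor and yorelm (R7), but ulecor is never obtained. hexpyr would need wynumb and xanorn (R8), but xanorn is never obtained.

tamlun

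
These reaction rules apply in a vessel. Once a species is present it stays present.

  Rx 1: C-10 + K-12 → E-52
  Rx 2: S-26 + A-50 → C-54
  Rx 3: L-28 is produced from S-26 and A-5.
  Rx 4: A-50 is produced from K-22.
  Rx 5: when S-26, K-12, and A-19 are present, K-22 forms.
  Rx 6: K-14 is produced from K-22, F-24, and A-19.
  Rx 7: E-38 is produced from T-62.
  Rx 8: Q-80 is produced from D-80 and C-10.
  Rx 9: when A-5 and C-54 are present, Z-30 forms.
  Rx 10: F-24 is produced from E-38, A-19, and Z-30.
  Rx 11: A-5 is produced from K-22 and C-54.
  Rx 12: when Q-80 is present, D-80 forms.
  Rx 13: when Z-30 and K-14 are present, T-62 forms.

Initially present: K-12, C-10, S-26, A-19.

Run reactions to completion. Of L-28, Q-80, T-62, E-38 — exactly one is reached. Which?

L-28

S-26, K-12, and A-19 present → K-22 forms (Rx 5).
K-22 present → A-50 forms (Rx 4).
S-26 and A-50 present → C-54 forms (Rx 2).
K-22 and C-54 present → A-5 forms (Rx 11).
S-26 and A-5 present → L-28 forms (Rx 3).
E-38 would need T-62 (Rx 7), but T-62 never forms. Q-80 would need D-80 and C-10 (Rx 8), but D-80 never forms. T-62 would need Z-30 and K-14 (Rx 13), but K-14 never forms.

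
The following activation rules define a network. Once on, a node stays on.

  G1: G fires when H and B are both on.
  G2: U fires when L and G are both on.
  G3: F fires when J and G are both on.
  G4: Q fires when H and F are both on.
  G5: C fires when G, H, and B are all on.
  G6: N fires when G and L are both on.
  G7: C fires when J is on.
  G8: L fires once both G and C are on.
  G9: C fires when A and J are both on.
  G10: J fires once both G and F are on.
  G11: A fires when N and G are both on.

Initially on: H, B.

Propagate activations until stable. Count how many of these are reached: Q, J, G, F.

G1: H and B on → G on.
Q would need H and F (G4), but F never turns on.
J would need G and F (G10), but F never turns on.
G: reached.
F would need J and G (G3), but J never turns on.
Reached: G — 1 of the 4.

1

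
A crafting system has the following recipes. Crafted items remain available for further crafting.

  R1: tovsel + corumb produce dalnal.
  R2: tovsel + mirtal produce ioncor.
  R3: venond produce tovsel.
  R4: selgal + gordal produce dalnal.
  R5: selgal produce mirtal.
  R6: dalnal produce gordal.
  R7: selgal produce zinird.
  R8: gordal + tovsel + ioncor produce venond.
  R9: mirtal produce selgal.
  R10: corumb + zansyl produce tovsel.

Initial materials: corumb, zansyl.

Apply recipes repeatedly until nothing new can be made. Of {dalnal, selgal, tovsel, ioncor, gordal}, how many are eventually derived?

Using R10, corumb and zansyl make tovsel.
tovsel + corumb → dalnal (R1).
dalnal → gordal (R6).
dalnal: reached.
selgal would need mirtal (R9), but mirtal is never obtained.
tovsel: reached.
ioncor would need tovsel and mirtal (R2), but mirtal is never obtained.
gordal: reached.
Reached: dalnal, tovsel, and gordal — 3 of the 5.

3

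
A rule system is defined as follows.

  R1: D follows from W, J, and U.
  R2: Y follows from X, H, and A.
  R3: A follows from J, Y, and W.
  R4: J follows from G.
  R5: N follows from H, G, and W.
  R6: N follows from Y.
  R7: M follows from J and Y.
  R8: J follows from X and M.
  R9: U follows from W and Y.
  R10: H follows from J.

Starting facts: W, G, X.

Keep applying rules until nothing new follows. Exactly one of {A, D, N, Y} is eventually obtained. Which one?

From G, R4 gives J.
From J, R10 gives H.
H, G, and W hold, so N follows (R5).
Y would need X, H, and A (R2), but A is never established. A would need J, Y, and W (R3), but Y is never established. D would need W, J, and U (R1), but U is never established.

N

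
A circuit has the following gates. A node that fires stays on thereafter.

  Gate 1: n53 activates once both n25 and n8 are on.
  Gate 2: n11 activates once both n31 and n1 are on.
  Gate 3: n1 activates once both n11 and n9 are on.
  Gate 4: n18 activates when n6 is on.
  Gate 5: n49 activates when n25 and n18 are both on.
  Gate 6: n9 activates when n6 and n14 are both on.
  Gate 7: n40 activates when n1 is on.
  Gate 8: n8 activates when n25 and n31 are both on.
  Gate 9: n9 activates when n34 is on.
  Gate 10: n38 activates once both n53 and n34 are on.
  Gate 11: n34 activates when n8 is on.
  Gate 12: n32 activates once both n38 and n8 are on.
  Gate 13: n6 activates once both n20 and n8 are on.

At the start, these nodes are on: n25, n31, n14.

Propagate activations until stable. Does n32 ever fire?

Gate 8: n25 and n31 on → n8 on.
n25 and n8 are on, so n53 activates (Gate 1).
Gate 11: n8 on → n34 on.
Gate 10: n53 and n34 on → n38 on.
Gate 12: n38 and n8 on → n32 on.

Yes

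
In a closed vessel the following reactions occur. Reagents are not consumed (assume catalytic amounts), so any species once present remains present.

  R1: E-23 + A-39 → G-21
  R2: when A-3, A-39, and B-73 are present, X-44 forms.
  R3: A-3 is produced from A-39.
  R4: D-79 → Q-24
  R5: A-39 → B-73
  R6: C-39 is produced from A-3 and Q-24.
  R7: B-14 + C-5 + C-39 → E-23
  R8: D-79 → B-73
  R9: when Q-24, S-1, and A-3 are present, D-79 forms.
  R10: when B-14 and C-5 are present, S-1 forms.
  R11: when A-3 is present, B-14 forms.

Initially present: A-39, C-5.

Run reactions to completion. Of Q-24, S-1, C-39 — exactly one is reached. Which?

S-1

A-39 present → A-3 forms (R3).
A-3 present → B-14 forms (R11).
B-14 and C-5 present → S-1 forms (R10).
Q-24 would need D-79 (R4), but D-79 never forms. C-39 would need A-3 and Q-24 (R6), but Q-24 never forms.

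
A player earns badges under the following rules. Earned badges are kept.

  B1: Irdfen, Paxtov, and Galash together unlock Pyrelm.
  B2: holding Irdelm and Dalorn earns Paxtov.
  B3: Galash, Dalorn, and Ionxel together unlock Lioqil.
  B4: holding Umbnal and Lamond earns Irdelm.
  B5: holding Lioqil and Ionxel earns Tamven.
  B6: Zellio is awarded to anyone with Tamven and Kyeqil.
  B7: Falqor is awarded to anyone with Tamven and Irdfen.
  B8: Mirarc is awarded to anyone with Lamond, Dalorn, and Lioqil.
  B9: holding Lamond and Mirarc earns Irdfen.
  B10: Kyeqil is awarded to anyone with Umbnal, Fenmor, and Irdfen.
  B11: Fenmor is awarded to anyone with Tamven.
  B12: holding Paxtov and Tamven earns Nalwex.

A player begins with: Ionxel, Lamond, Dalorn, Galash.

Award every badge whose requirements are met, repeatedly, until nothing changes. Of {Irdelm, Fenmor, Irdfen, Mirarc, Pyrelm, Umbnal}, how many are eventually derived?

With Galash, Dalorn, and Ionxel, Lioqil is earned (B3).
With Lioqil and Ionxel, Tamven is earned (B5).
With Lamond, Dalorn, and Lioqil, Mirarc is earned (B8).
With Lamond and Mirarc, Irdfen is earned (B9).
With Tamven, Fenmor is earned (B11).
Irdelm would need Umbnal and Lamond (B4), but Umbnal is never earned.
Fenmor: reached.
Irdfen: reached.
Mirarc: reached.
Pyrelm would need Irdfen, Paxtov, and Galash (B1), but Paxtov is never earned.
No rule produces Umbnal, and it is not given.
Reached: Fenmor, Irdfen, and Mirarc — 3 of the 6.

3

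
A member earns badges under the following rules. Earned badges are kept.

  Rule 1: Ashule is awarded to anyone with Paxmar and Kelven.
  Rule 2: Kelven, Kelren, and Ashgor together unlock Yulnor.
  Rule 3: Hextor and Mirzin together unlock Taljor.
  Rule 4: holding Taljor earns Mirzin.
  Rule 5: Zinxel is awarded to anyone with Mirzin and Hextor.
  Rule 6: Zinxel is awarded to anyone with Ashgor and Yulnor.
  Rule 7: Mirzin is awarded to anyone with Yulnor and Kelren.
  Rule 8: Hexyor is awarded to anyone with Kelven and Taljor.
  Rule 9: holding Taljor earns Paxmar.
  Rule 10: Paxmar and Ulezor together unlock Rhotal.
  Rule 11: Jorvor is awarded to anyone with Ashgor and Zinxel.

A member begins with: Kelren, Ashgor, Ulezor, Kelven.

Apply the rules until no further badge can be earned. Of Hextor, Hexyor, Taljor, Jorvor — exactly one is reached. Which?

Jorvor

With Kelven, Kelren, and Ashgor, Yulnor is earned (Rule 2).
With Ashgor and Yulnor, Zinxel is earned (Rule 6).
With Ashgor and Zinxel, Jorvor is earned (Rule 11).
Taljor would need Hextor and Mirzin (Rule 3), but Hextor is never earned. No rule produces Hextor, and it is not given. Hexyor would need Kelven and Taljor (Rule 8), but Taljor is never earned.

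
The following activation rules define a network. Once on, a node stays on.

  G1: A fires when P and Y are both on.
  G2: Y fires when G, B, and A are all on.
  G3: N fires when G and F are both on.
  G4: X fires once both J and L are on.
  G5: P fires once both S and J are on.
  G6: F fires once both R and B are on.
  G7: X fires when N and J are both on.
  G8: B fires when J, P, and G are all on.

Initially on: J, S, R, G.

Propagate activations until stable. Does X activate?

G5: S and J on → P on.
J, P, and G are on, so B fires (G8).
R and B are on, so F fires (G6).
G3: G and F on → N on.
G7: N and J on → X on.

Yes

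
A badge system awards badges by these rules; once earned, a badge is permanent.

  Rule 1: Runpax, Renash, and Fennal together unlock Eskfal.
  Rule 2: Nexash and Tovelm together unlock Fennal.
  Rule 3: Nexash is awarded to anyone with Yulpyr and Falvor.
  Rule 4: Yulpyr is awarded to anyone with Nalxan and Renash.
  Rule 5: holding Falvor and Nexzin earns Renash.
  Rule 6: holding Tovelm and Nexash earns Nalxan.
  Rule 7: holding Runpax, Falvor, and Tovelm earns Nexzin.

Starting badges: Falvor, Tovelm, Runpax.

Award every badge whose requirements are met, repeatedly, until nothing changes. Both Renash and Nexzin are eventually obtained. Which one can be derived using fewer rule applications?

Nexzin: With Runpax, Falvor, and Tovelm, Nexzin is earned (Rule 7). [1 rule application]
Renash: With Runpax, Falvor, and Tovelm, Nexzin is earned (Rule 7). With Falvor and Nexzin, Renash is earned (Rule 5). [2 rule applications]
Nexzin needs fewer.

Nexzin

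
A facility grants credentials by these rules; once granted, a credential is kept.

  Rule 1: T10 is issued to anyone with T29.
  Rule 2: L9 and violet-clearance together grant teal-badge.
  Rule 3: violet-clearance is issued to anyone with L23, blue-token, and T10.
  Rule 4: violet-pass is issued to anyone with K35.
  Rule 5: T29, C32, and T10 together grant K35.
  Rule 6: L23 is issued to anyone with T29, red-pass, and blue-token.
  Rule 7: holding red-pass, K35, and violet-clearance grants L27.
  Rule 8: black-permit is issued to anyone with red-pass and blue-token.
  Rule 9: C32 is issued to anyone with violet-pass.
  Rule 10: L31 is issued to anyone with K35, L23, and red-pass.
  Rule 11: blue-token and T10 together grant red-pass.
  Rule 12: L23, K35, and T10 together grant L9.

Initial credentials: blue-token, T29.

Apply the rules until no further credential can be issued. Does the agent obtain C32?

C32 would need violet-pass (Rule 9), but violet-pass is never granted.

No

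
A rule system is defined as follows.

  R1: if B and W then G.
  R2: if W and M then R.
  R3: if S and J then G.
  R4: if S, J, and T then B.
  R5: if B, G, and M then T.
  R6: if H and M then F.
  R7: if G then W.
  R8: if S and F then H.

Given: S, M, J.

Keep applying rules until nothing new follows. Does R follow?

Yes

S and J hold, so G follows (R3).
G holds, so W follows (R7).
From W and M, R2 gives R.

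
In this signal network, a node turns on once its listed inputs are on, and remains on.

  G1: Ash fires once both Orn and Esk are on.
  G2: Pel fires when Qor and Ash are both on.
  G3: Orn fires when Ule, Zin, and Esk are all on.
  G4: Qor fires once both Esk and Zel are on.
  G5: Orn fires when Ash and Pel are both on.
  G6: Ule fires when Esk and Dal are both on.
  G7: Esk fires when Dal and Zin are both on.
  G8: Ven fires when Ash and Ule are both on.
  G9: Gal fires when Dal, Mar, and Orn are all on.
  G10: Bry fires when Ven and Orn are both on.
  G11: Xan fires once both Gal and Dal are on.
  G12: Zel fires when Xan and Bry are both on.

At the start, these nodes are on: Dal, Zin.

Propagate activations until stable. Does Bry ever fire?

Dal and Zin are on, so Esk fires (G7).
G6: Esk and Dal on → Ule on.
G3: Ule, Zin, and Esk on → Orn on.
Orn and Esk are on, so Ash fires (G1).
Ash and Ule are on, so Ven fires (G8).
G10: Ven and Orn on → Bry on.

Yes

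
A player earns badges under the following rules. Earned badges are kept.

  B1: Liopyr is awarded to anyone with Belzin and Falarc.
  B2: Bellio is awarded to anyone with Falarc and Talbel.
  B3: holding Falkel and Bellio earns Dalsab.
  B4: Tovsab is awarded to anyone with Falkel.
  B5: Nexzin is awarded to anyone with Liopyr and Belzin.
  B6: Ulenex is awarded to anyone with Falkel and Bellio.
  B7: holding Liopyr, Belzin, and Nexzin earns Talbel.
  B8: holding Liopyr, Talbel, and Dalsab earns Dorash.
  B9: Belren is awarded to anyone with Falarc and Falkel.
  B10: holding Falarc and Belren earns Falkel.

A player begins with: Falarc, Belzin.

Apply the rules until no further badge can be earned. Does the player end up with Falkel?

No

Falkel would need Falarc and Belren (B10), but Belren is never earned.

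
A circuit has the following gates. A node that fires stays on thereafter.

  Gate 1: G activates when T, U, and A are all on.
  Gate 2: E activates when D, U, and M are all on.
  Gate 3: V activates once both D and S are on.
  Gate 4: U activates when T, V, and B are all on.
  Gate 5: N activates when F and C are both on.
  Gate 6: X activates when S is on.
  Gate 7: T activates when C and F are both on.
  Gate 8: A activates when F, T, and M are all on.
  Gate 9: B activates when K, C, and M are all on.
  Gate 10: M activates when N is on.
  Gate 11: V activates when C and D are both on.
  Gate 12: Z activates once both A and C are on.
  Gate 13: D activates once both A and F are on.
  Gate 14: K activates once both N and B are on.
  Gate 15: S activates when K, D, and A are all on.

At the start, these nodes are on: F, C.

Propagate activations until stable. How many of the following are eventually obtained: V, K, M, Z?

C and F are on, so T activates (Gate 7).
F and C are on, so N activates (Gate 5).
Gate 10: N on → M on.
F, T, and M are on, so A activates (Gate 8).
A and C are on, so Z activates (Gate 12).
A and F are on, so D activates (Gate 13).
Gate 11: C and D on → V on.
V: reached.
K would need N and B (Gate 14), but B never turns on.
M: reached.
Z: reached.
Reached: V, M, and Z — 3 of the 4.

3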